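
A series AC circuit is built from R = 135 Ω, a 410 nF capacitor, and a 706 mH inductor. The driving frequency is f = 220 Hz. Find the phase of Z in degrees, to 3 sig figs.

-80.3°

ω = 2πf = 1382 rad/s
X_L = ωL = 976 Ω
X_C = 1/(ωC) = 1760 Ω
Net reactance X = X_L − X_C = -789 Ω
Z = 135 − j789 Ω
|Z| = √(135² + 789²) = 800 Ω
∠Z = arctan(-789/135) = -80.3°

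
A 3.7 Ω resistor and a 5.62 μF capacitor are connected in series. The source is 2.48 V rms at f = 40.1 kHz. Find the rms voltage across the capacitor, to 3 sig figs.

ω = 2πf = 252000 rad/s
X_C = 1/(ωC) = 0.706 Ω
Z = 3.70 − j0.706 Ω
|Z| = √(3.70² + 0.706²) = 3.77 Ω
I = V/|Z| = 658 mA
V_C = I·|Z_C| = 0.658 × 0.706 = 0.465 V

0.465 V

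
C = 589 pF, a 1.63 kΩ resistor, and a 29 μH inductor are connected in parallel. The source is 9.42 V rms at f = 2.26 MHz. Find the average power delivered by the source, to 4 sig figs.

54.44 mW

ω = 2πf = 1.42e+07 rad/s
X_L = ωL = 411.8 Ω
X_C = 1/(ωC) = 119.6 Ω
Parallel: admittances add. Y = 1/R + 1/(jωL) + jωC
Y = (0.0006135 + j0.005935) S
|Y| = 0.005967 S → |Z| = 1/|Y| = 167.6 Ω, ∠Z = −∠Y = -84.10°
I = V/|Z| = 56.21 mA
P = VI cos φ = 9.42 × 0.05621 × cos(-84.10°) = 54.44 mW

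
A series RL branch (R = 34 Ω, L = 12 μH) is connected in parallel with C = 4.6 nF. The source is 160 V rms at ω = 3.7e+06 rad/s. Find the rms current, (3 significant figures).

1.80 A

X_L = ωL = 44.4 Ω
X_C = 1/(ωC) = 58.8 Ω
Branch 1 (R+jX_L): Z₁ = 34.0 + j44.4 Ω, |Z₁| = 55.9 Ω
Branch 2 (−jX_C): Z₂ = −j58.8 Ω
Parallel: Z = Z₁Z₂/(Z₁+Z₂), |Z| = 89.0 Ω, ∠Z = -14.6°
I = V/|Z| = 160/89.0 = 1.80 A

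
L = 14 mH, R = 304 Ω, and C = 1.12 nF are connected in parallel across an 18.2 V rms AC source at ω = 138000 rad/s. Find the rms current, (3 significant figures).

X_L = ωL = 1930 Ω
X_C = 1/(ωC) = 6470 Ω
Parallel: admittances add. Y = 1/R + 1/(jωL) + jωC
Y = (0.00329 − j0.000363) S
|Y| = 0.00331 S → |Z| = 1/|Y| = 302 Ω, ∠Z = −∠Y = 6.30°
I = V/|Z| = 18.2/302 = 60.2 mA

60.2 mA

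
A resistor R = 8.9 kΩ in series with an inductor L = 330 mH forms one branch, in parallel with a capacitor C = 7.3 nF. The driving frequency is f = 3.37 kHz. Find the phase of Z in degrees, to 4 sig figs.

-55.20°

ω = 2πf = 21170 rad/s
X_L = ωL = 6988 Ω
X_C = 1/(ωC) = 6469 Ω
Branch 1 (R+jX_L): Z₁ = 8900 + j6988 Ω, |Z₁| = 11320 Ω
Branch 2 (−jX_C): Z₂ = −j6469 Ω
Parallel: Z = Z₁Z₂/(Z₁+Z₂), |Z| = 8211 Ω, ∠Z = -55.20°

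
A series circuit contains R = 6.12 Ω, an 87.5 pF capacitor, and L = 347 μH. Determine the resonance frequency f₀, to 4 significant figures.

ω₀ = 1/√(LC) = 1/√(0.000347 × 8.75e-11) = 5.739e+06 rad/s
f₀ = ω₀/(2π) = 913.4 kHz

913.4 kHz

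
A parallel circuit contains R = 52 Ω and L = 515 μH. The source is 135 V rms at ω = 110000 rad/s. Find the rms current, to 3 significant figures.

X_L = ωL = 56.7 Ω
Parallel: admittances add. Y = 1/R + 1/(jωL)
Y = (0.0192 − j0.0177) S
|Y| = 0.0261 S → |Z| = 1/|Y| = 38.3 Ω, ∠Z = −∠Y = 42.5°
I = V/|Z| = 135/38.3 = 3.52 A

3.52 A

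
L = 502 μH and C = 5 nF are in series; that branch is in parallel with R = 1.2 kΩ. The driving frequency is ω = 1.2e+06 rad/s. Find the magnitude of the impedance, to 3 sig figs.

X_L = ωL = 602 Ω
X_C = 1/(ωC) = 167 Ω
Branch 1: Z₁ = R = 1200 Ω
Branch 2 (series LC): Z₂ = j(X_L − X_C) = j436 Ω
Parallel: Z = Z₁Z₂/(Z₁+Z₂), |Z| = 410 Ω, ∠Z = 70.0°

410 Ω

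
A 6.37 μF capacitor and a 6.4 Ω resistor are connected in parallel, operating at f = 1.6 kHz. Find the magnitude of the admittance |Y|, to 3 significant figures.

ω = 2πf = 10050 rad/s
X_C = 1/(ωC) = 15.6 Ω
Parallel: admittances add. Y = 1/R + jωC
Y = (0.156 + j0.0640) S
|Y| = 0.169 S → |Z| = 1/|Y| = 5.92 Ω, ∠Z = −∠Y = -22.3°

169 mS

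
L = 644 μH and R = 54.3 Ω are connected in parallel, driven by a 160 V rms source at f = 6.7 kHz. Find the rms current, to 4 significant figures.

ω = 2πf = 42100 rad/s
X_L = ωL = 27.11 Ω
Parallel: admittances add. Y = 1/R + 1/(jωL)
Y = (0.01842 − j0.03689) S
|Y| = 0.04123 S → |Z| = 1/|Y| = 24.26 Ω, ∠Z = −∠Y = 63.47°
I = V/|Z| = 160/24.26 = 6.596 A

6.596 A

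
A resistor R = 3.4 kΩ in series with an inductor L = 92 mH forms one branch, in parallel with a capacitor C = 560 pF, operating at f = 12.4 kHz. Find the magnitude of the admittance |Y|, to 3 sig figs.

ω = 2πf = 77910 rad/s
X_L = ωL = 7170 Ω
X_C = 1/(ωC) = 22900 Ω
Branch 1 (R+jX_L): Z₁ = 3400 + j7170 Ω, |Z₁| = 7930 Ω
Branch 2 (−jX_C): Z₂ = −j22900 Ω
Parallel: Z = Z₁Z₂/(Z₁+Z₂), |Z| = 11300 Ω, ∠Z = 52.4°
|Y| = 1/|Z| = 88.6 μS

88.6 μS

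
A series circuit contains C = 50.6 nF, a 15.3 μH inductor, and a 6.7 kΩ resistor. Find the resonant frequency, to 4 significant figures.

ω₀ = 1/√(LC) = 1/√(1.53e-05 × 5.06e-08) = 1.137e+06 rad/s
f₀ = ω₀/(2π) = 180.9 kHz

180.9 kHz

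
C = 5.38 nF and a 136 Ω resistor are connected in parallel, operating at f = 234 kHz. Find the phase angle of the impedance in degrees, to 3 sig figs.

ω = 2πf = 1.47e+06 rad/s
X_C = 1/(ωC) = 126 Ω
Parallel: admittances add. Y = 1/R + jωC
Y = (0.00735 + j0.00791) S
|Y| = 0.0108 S → |Z| = 1/|Y| = 92.6 Ω, ∠Z = −∠Y = -47.1°

-47.1°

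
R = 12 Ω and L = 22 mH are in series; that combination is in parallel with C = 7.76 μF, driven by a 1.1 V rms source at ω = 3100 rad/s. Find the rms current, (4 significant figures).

11.16 mA

X_L = ωL = 68.20 Ω
X_C = 1/(ωC) = 41.57 Ω
Branch 1 (R+jX_L): Z₁ = 12.00 + j68.20 Ω, |Z₁| = 69.25 Ω
Branch 2 (−jX_C): Z₂ = −j41.57 Ω
Parallel: Z = Z₁Z₂/(Z₁+Z₂), |Z| = 98.55 Ω, ∠Z = -75.72°
I = V/|Z| = 1.1/98.55 = 11.16 mA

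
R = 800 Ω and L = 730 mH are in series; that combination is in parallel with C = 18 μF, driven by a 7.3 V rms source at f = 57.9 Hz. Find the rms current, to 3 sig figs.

ω = 2πf = 363.8 rad/s
X_L = ωL = 266 Ω
X_C = 1/(ωC) = 153 Ω
Branch 1 (R+jX_L): Z₁ = 800 + j266 Ω, |Z₁| = 843 Ω
Branch 2 (−jX_C): Z₂ = −j153 Ω
Parallel: Z = Z₁Z₂/(Z₁+Z₂), |Z| = 159 Ω, ∠Z = -79.7°
I = V/|Z| = 7.3/159 = 45.8 mA

45.8 mA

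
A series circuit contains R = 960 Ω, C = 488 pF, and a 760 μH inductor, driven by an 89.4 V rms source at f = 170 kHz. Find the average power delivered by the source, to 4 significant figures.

ω = 2πf = 1.068e+06 rad/s
X_L = ωL = 811.8 Ω
X_C = 1/(ωC) = 1918 Ω
Net reactance X = X_L − X_C = -1107 Ω
Z = 960.0 − j1107 Ω
|Z| = √(960.0² + 1107²) = 1465 Ω
∠Z = arctan(-1107/960.0) = -49.06°
I = V/|Z| = 61.02 mA
P = VI cos φ = 89.4 × 0.06102 × cos(-49.06°) = 3.575 W

3.575 W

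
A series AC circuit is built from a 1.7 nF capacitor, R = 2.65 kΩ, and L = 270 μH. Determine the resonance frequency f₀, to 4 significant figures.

234.9 kHz

ω₀ = 1/√(LC) = 1/√(0.00027 × 1.7e-09) = 1.476e+06 rad/s
f₀ = ω₀/(2π) = 234.9 kHz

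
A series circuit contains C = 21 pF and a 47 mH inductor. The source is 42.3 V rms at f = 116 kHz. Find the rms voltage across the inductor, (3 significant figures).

ω = 2πf = 728800 rad/s
X_L = ωL = 34300 Ω
X_C = 1/(ωC) = 65300 Ω
Net reactance X = X_L − X_C = -31100 Ω
Z = − j31100 Ω
|Z| = √(0² + 31100²) = 31100 Ω
I = V/|Z| = 1.36 mA
V_L = I·|Z_L| = 0.00136 × 34300 = 46.6 V

46.6 V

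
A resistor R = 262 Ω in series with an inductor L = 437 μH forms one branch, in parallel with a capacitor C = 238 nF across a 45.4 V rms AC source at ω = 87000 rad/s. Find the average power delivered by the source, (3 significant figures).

7.70 W

X_L = ωL = 38.0 Ω
X_C = 1/(ωC) = 48.3 Ω
Branch 1 (R+jX_L): Z₁ = 262 + j38.0 Ω, |Z₁| = 265 Ω
Branch 2 (−jX_C): Z₂ = −j48.3 Ω
Parallel: Z = Z₁Z₂/(Z₁+Z₂), |Z| = 48.8 Ω, ∠Z = -79.5°
I = V/|Z| = 931 mA
P = VI cos φ = 45.4 × 0.931 × cos(-79.5°) = 7.70 W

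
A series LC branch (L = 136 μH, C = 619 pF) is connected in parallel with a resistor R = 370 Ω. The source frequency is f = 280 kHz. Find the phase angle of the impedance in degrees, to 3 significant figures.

-28.6°

ω = 2πf = 1.759e+06 rad/s
X_L = ωL = 239 Ω
X_C = 1/(ωC) = 918 Ω
Branch 1: Z₁ = R = 370 Ω
Branch 2 (series LC): Z₂ = j(X_L − X_C) = −j679 Ω
Parallel: Z = Z₁Z₂/(Z₁+Z₂), |Z| = 325 Ω, ∠Z = -28.6°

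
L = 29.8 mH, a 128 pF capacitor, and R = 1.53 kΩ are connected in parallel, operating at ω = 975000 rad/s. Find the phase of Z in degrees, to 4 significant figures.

X_L = ωL = 29060 Ω
X_C = 1/(ωC) = 8013 Ω
Parallel: admittances add. Y = 1/R + 1/(jωL) + jωC
Y = (0.0006536 + j9.038e-05) S
|Y| = 0.0006598 S → |Z| = 1/|Y| = 1516 Ω, ∠Z = −∠Y = -7.873°

-7.873°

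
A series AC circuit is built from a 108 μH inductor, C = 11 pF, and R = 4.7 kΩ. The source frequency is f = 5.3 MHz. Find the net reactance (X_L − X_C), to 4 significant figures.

866.6 Ω

ω = 2πf = 3.33e+07 rad/s
X_L = ωL = 3596 Ω
X_C = 1/(ωC) = 2730 Ω
X = 3596 − 2730 = 866.6 Ω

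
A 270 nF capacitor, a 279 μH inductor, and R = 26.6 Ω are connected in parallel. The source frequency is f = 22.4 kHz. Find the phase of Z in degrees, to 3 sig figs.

ω = 2πf = 140700 rad/s
X_L = ωL = 39.3 Ω
X_C = 1/(ωC) = 26.3 Ω
Parallel: admittances add. Y = 1/R + 1/(jωL) + jωC
Y = (0.0376 + j0.0125) S
|Y| = 0.0396 S → |Z| = 1/|Y| = 25.2 Ω, ∠Z = −∠Y = -18.4°

-18.4°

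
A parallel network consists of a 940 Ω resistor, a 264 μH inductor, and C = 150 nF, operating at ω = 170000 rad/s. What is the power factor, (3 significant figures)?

0.314

X_L = ωL = 44.9 Ω
X_C = 1/(ωC) = 39.2 Ω
Parallel: admittances add. Y = 1/R + 1/(jωL) + jωC
Y = (0.00106 + j0.00322) S
|Y| = 0.00339 S → |Z| = 1/|Y| = 295 Ω, ∠Z = −∠Y = -71.7°
cos φ = cos(-71.7°) = 0.314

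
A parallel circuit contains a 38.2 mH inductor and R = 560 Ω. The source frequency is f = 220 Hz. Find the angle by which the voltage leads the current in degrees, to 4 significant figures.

84.61°

ω = 2πf = 1382 rad/s
X_L = ωL = 52.80 Ω
Parallel: admittances add. Y = 1/R + 1/(jωL)
Y = (0.001786 − j0.01894) S
|Y| = 0.01902 S → |Z| = 1/|Y| = 52.57 Ω, ∠Z = −∠Y = 84.61°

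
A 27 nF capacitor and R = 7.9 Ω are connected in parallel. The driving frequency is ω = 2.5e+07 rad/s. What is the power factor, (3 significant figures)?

X_C = 1/(ωC) = 1.48 Ω
Parallel: admittances add. Y = 1/R + jωC
Y = (0.127 + j0.675) S
|Y| = 0.687 S → |Z| = 1/|Y| = 1.46 Ω, ∠Z = −∠Y = -79.4°
cos φ = cos(-79.4°) = 0.184

0.184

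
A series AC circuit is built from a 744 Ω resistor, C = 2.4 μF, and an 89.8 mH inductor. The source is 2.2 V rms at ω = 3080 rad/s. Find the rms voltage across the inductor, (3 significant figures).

0.803 V

X_L = ωL = 277 Ω
X_C = 1/(ωC) = 135 Ω
Net reactance X = X_L − X_C = 141 Ω
Z = 744 + j141 Ω
|Z| = √(744² + 141²) = 757 Ω
I = V/|Z| = 2.91 mA
V_L = I·|Z_L| = 0.00291 × 277 = 0.803 V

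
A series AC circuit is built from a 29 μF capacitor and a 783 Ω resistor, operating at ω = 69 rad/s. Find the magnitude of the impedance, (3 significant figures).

929 Ω

X_C = 1/(ωC) = 500 Ω
Z = 783 − j500 Ω
|Z| = √(783² + 500²) = 929 Ω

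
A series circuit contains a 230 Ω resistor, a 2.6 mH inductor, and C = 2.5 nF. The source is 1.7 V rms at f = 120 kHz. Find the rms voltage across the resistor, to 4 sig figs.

ω = 2πf = 754000 rad/s
X_L = ωL = 1960 Ω
X_C = 1/(ωC) = 530.5 Ω
Net reactance X = X_L − X_C = 1430 Ω
Z = 230.0 + j1430 Ω
|Z| = √(230.0² + 1430²) = 1448 Ω
I = V/|Z| = 1.174 mA
V_R = I·|Z_R| = 0.001174 × 230.0 = 0.2700 V

0.2700 V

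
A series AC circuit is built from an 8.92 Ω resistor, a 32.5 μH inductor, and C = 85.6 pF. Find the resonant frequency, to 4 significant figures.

ω₀ = 1/√(LC) = 1/√(3.25e-05 × 8.56e-11) = 1.896e+07 rad/s
f₀ = ω₀/(2π) = 3.017 MHz

3.017 MHz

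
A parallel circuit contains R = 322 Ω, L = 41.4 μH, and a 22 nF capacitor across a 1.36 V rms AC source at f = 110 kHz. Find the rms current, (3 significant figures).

ω = 2πf = 691200 rad/s
X_L = ωL = 28.6 Ω
X_C = 1/(ωC) = 65.8 Ω
Parallel: admittances add. Y = 1/R + 1/(jωL) + jωC
Y = (0.00311 − j0.0197) S
|Y| = 0.0200 S → |Z| = 1/|Y| = 50.0 Ω, ∠Z = −∠Y = 81.1°
I = V/|Z| = 1.36/50.0 = 27.2 mA

27.2 mA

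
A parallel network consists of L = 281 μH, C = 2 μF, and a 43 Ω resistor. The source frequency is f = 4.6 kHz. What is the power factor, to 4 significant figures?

0.3354

ω = 2πf = 28900 rad/s
X_L = ωL = 8.122 Ω
X_C = 1/(ωC) = 17.30 Ω
Parallel: admittances add. Y = 1/R + 1/(jωL) + jωC
Y = (0.02326 − j0.06532) S
|Y| = 0.06934 S → |Z| = 1/|Y| = 14.42 Ω, ∠Z = −∠Y = 70.40°
cos φ = cos(70.40°) = 0.3354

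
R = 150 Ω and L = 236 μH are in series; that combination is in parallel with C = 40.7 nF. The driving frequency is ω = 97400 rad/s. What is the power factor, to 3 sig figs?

X_L = ωL = 23.0 Ω
X_C = 1/(ωC) = 252 Ω
Branch 1 (R+jX_L): Z₁ = 150 + j23.0 Ω, |Z₁| = 152 Ω
Branch 2 (−jX_C): Z₂ = −j252 Ω
Parallel: Z = Z₁Z₂/(Z₁+Z₂), |Z| = 140 Ω, ∠Z = -24.5°
cos φ = cos(-24.5°) = 0.910

0.910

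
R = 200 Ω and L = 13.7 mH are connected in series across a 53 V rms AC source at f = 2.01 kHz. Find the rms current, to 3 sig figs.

200 mA

ω = 2πf = 12630 rad/s
X_L = ωL = 173 Ω
Z = 200 + j173 Ω
|Z| = √(200² + 173²) = 264 Ω
I = V/|Z| = 53/264 = 200 mA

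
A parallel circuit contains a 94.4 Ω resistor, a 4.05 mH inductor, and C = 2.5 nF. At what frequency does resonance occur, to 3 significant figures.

ω₀ = 1/√(LC) = 1/√(0.00405 × 2.5e-09) = 314300 rad/s
f₀ = ω₀/(2π) = 50.0 kHz

50.0 kHz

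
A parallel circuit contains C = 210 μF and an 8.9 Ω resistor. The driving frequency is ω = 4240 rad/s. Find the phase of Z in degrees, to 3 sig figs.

X_C = 1/(ωC) = 1.12 Ω
Parallel: admittances add. Y = 1/R + jωC
Y = (0.112 + j0.890) S
|Y| = 0.897 S → |Z| = 1/|Y| = 1.11 Ω, ∠Z = −∠Y = -82.8°

-82.8°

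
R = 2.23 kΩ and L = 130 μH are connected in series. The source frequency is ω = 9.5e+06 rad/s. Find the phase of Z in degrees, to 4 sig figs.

X_L = ωL = 1235 Ω
Z = 2230 + j1235 Ω
|Z| = √(2230² + 1235²) = 2549 Ω
∠Z = arctan(1235/2230) = 28.98°

28.98°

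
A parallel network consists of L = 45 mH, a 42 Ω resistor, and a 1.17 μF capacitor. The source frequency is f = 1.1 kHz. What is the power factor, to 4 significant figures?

0.9797

ω = 2πf = 6912 rad/s
X_L = ωL = 311.0 Ω
X_C = 1/(ωC) = 123.7 Ω
Parallel: admittances add. Y = 1/R + 1/(jωL) + jωC
Y = (0.02381 + j0.004871) S
|Y| = 0.02430 S → |Z| = 1/|Y| = 41.15 Ω, ∠Z = −∠Y = -11.56°
cos φ = cos(-11.56°) = 0.9797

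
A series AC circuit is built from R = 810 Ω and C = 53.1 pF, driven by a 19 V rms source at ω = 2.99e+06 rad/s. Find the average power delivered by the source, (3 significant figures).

7.25 mW

X_C = 1/(ωC) = 6300 Ω
Z = 810 − j6300 Ω
|Z| = √(810² + 6300²) = 6350 Ω
∠Z = arctan(-6300/810) = -82.7°
I = V/|Z| = 2.99 mA
P = VI cos φ = 19 × 0.00299 × cos(-82.7°) = 7.25 mW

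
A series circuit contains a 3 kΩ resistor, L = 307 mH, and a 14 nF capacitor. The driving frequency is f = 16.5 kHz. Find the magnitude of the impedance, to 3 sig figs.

ω = 2πf = 103700 rad/s
X_L = ωL = 31800 Ω
X_C = 1/(ωC) = 689 Ω
Net reactance X = X_L − X_C = 31100 Ω
Z = 3000 + j31100 Ω
|Z| = √(3000² + 31100²) = 31300 Ω

31300 Ω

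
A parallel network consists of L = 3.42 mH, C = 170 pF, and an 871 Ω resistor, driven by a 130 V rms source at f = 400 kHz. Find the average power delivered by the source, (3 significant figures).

19.4 W

ω = 2πf = 2.513e+06 rad/s
X_L = ωL = 8600 Ω
X_C = 1/(ωC) = 2340 Ω
Parallel: admittances add. Y = 1/R + 1/(jωL) + jωC
Y = (0.00115 + j0.000311) S
|Y| = 0.00119 S → |Z| = 1/|Y| = 841 Ω, ∠Z = −∠Y = -15.2°
I = V/|Z| = 155 mA
P = VI cos φ = 130 × 0.155 × cos(-15.2°) = 19.4 W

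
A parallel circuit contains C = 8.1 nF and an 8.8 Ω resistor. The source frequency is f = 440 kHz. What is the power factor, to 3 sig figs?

0.981

ω = 2πf = 2.765e+06 rad/s
X_C = 1/(ωC) = 44.7 Ω
Parallel: admittances add. Y = 1/R + jωC
Y = (0.114 + j0.0224) S
|Y| = 0.116 S → |Z| = 1/|Y| = 8.63 Ω, ∠Z = −∠Y = -11.1°
cos φ = cos(-11.1°) = 0.981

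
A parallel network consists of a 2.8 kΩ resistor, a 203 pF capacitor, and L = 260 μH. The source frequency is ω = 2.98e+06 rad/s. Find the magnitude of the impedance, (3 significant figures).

1290 Ω

X_L = ωL = 775 Ω
X_C = 1/(ωC) = 1650 Ω
Parallel: admittances add. Y = 1/R + 1/(jωL) + jωC
Y = (0.000357 − j0.000686) S
|Y| = 0.000773 S → |Z| = 1/|Y| = 1290 Ω, ∠Z = −∠Y = 62.5°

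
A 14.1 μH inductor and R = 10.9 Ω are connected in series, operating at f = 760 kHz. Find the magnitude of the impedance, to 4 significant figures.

68.21 Ω

ω = 2πf = 4.775e+06 rad/s
X_L = ωL = 67.33 Ω
Z = 10.90 + j67.33 Ω
|Z| = √(10.90² + 67.33²) = 68.21 Ω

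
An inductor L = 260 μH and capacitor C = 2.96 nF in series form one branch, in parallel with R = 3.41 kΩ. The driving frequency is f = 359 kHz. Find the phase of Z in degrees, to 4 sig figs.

82.70°

ω = 2πf = 2.256e+06 rad/s
X_L = ωL = 586.5 Ω
X_C = 1/(ωC) = 149.8 Ω
Branch 1: Z₁ = R = 3410 Ω
Branch 2 (series LC): Z₂ = j(X_L − X_C) = j436.7 Ω
Parallel: Z = Z₁Z₂/(Z₁+Z₂), |Z| = 433.2 Ω, ∠Z = 82.70°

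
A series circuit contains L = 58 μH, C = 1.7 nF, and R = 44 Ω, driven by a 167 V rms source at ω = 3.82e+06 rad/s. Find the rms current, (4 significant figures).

X_L = ωL = 221.6 Ω
X_C = 1/(ωC) = 154.0 Ω
Net reactance X = X_L − X_C = 67.57 Ω
Z = 44.00 + j67.57 Ω
|Z| = √(44.00² + 67.57²) = 80.63 Ω
I = V/|Z| = 167/80.63 = 2.071 A

2.071 A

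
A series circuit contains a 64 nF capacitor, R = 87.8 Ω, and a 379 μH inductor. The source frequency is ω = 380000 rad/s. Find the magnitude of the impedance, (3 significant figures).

135 Ω

X_L = ωL = 144 Ω
X_C = 1/(ωC) = 41.1 Ω
Net reactance X = X_L − X_C = 103 Ω
Z = 87.8 + j103 Ω
|Z| = √(87.8² + 103²) = 135 Ω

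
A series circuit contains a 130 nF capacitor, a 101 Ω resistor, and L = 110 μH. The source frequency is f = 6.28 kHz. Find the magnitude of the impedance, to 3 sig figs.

ω = 2πf = 39460 rad/s
X_L = ωL = 4.34 Ω
X_C = 1/(ωC) = 195 Ω
Net reactance X = X_L − X_C = -191 Ω
Z = 101 − j191 Ω
|Z| = √(101² + 191²) = 216 Ω

216 Ω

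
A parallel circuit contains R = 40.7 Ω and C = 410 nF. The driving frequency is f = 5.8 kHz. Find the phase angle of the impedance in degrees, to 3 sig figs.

-31.3°

ω = 2πf = 36440 rad/s
X_C = 1/(ωC) = 66.9 Ω
Parallel: admittances add. Y = 1/R + jωC
Y = (0.0246 + j0.0149) S
|Y| = 0.0288 S → |Z| = 1/|Y| = 34.8 Ω, ∠Z = −∠Y = -31.3°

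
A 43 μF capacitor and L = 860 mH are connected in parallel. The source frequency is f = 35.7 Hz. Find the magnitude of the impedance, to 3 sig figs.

224 Ω

ω = 2πf = 224.3 rad/s
X_L = ωL = 193 Ω
X_C = 1/(ωC) = 104 Ω
Parallel: admittances add. Y = 1/(jωL) + jωC
Y = (0 + j0.00446) S
|Y| = 0.00446 S → |Z| = 1/|Y| = 224 Ω, ∠Z = −∠Y = -90.0°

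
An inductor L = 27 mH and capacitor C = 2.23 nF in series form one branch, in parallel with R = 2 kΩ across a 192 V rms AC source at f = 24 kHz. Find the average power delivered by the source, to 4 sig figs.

ω = 2πf = 150800 rad/s
X_L = ωL = 4072 Ω
X_C = 1/(ωC) = 2974 Ω
Branch 1: Z₁ = R = 2000 Ω
Branch 2 (series LC): Z₂ = j(X_L − X_C) = j1098 Ω
Parallel: Z = Z₁Z₂/(Z₁+Z₂), |Z| = 962.3 Ω, ∠Z = 61.24°
I = V/|Z| = 199.5 mA
P = VI cos φ = 192 × 0.1995 × cos(61.24°) = 18.43 W

18.43 W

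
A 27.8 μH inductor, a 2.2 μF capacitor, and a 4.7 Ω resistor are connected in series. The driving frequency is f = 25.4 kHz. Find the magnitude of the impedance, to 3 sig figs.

ω = 2πf = 159600 rad/s
X_L = ωL = 4.44 Ω
X_C = 1/(ωC) = 2.85 Ω
Net reactance X = X_L − X_C = 1.59 Ω
Z = 4.70 + j1.59 Ω
|Z| = √(4.70² + 1.59²) = 4.96 Ω

4.96 Ω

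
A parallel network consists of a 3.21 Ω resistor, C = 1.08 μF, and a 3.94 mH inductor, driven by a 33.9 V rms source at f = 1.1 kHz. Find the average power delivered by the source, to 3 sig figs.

ω = 2πf = 6912 rad/s
X_L = ωL = 27.2 Ω
X_C = 1/(ωC) = 134 Ω
Parallel: admittances add. Y = 1/R + 1/(jωL) + jωC
Y = (0.312 − j0.0293) S
|Y| = 0.313 S → |Z| = 1/|Y| = 3.20 Ω, ∠Z = −∠Y = 5.37°
I = V/|Z| = 10.6 A
P = VI cos φ = 33.9 × 10.6 × cos(5.37°) = 358 W

358 W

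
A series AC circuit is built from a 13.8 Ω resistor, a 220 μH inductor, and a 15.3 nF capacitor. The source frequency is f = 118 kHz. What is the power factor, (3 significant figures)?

0.181

ω = 2πf = 741400 rad/s
X_L = ωL = 163 Ω
X_C = 1/(ωC) = 88.2 Ω
Net reactance X = X_L − X_C = 75.0 Ω
Z = 13.8 + j75.0 Ω
|Z| = √(13.8² + 75.0²) = 76.2 Ω
∠Z = arctan(75.0/13.8) = 79.6°
cos φ = cos(79.6°) = 0.181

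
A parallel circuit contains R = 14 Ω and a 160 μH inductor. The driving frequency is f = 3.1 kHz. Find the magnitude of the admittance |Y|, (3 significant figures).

ω = 2πf = 19480 rad/s
X_L = ωL = 3.12 Ω
Parallel: admittances add. Y = 1/R + 1/(jωL)
Y = (0.0714 − j0.321) S
|Y| = 0.329 S → |Z| = 1/|Y| = 3.04 Ω, ∠Z = −∠Y = 77.5°

329 mS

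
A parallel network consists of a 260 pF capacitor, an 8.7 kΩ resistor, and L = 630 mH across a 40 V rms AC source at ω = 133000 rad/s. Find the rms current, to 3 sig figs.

X_L = ωL = 83800 Ω
X_C = 1/(ωC) = 28900 Ω
Parallel: admittances add. Y = 1/R + 1/(jωL) + jωC
Y = (0.000115 + j2.26e-05) S
|Y| = 0.000117 S → |Z| = 1/|Y| = 8540 Ω, ∠Z = −∠Y = -11.1°
I = V/|Z| = 40/8540 = 4.69 mA

4.69 mA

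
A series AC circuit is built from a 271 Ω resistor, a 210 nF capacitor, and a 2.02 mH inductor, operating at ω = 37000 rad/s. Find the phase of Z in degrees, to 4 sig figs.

-11.26°

X_L = ωL = 74.74 Ω
X_C = 1/(ωC) = 128.7 Ω
Net reactance X = X_L − X_C = -53.96 Ω
Z = 271.0 − j53.96 Ω
|Z| = √(271.0² + 53.96²) = 276.3 Ω
∠Z = arctan(-53.96/271.0) = -11.26°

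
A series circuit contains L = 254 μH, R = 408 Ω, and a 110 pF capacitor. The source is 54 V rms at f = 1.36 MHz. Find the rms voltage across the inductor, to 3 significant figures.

ω = 2πf = 8.545e+06 rad/s
X_L = ωL = 2170 Ω
X_C = 1/(ωC) = 1060 Ω
Net reactance X = X_L − X_C = 1110 Ω
Z = 408 + j1110 Ω
|Z| = √(408² + 1110²) = 1180 Ω
I = V/|Z| = 45.8 mA
V_L = I·|Z_L| = 0.0458 × 2170 = 99.4 V

99.4 V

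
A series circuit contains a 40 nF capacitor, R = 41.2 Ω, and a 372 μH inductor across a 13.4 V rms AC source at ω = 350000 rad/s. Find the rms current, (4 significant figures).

186.7 mA

X_L = ωL = 130.2 Ω
X_C = 1/(ωC) = 71.43 Ω
Net reactance X = X_L − X_C = 58.77 Ω
Z = 41.20 + j58.77 Ω
|Z| = √(41.20² + 58.77²) = 71.77 Ω
I = V/|Z| = 13.4/71.77 = 186.7 mA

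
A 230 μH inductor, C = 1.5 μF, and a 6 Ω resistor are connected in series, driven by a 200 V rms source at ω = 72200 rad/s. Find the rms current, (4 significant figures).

21.04 A

X_L = ωL = 16.61 Ω
X_C = 1/(ωC) = 9.234 Ω
Net reactance X = X_L − X_C = 7.372 Ω
Z = 6.000 + j7.372 Ω
|Z| = √(6.000² + 7.372²) = 9.505 Ω
I = V/|Z| = 200/9.505 = 21.04 A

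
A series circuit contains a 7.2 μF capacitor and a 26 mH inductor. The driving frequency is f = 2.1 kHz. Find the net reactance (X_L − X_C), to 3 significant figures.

333 Ω

ω = 2πf = 13190 rad/s
X_L = ωL = 343 Ω
X_C = 1/(ωC) = 10.5 Ω
X = 343 − 10.5 = 333 Ω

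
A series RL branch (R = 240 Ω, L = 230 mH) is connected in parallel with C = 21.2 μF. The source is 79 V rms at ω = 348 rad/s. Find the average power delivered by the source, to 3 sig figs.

X_L = ωL = 80.0 Ω
X_C = 1/(ωC) = 136 Ω
Branch 1 (R+jX_L): Z₁ = 240 + j80.0 Ω, |Z₁| = 253 Ω
Branch 2 (−jX_C): Z₂ = −j136 Ω
Parallel: Z = Z₁Z₂/(Z₁+Z₂), |Z| = 139 Ω, ∠Z = -58.5°
I = V/|Z| = 567 mA
P = VI cos φ = 79 × 0.567 × cos(-58.5°) = 23.4 W

23.4 W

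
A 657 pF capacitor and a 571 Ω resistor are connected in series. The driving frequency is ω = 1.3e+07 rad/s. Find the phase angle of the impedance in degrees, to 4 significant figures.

X_C = 1/(ωC) = 117.1 Ω
Z = 571.0 − j117.1 Ω
|Z| = √(571.0² + 117.1²) = 582.9 Ω
∠Z = arctan(-117.1/571.0) = -11.59°

-11.59°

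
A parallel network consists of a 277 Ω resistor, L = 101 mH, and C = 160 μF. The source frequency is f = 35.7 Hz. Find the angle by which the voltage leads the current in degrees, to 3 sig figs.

ω = 2πf = 224.3 rad/s
X_L = ωL = 22.7 Ω
X_C = 1/(ωC) = 27.9 Ω
Parallel: admittances add. Y = 1/R + 1/(jωL) + jωC
Y = (0.00361 − j0.00825) S
|Y| = 0.00901 S → |Z| = 1/|Y| = 111 Ω, ∠Z = −∠Y = 66.4°

66.4°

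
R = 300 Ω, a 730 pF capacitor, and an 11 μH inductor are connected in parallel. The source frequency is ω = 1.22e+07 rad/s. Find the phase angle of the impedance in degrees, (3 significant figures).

X_L = ωL = 134 Ω
X_C = 1/(ωC) = 112 Ω
Parallel: admittances add. Y = 1/R + 1/(jωL) + jωC
Y = (0.00333 + j0.00145) S
|Y| = 0.00364 S → |Z| = 1/|Y| = 275 Ω, ∠Z = −∠Y = -23.6°

-23.6°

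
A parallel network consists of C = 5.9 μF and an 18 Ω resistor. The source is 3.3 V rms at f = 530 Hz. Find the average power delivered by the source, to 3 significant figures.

ω = 2πf = 3330 rad/s
X_C = 1/(ωC) = 50.9 Ω
Parallel: admittances add. Y = 1/R + jωC
Y = (0.0556 + j0.0196) S
|Y| = 0.0589 S → |Z| = 1/|Y| = 17.0 Ω, ∠Z = −∠Y = -19.5°
I = V/|Z| = 194 mA
P = VI cos φ = 3.3 × 0.194 × cos(-19.5°) = 605 mW

605 mW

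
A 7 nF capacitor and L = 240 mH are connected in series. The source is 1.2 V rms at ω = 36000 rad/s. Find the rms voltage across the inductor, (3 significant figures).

2.22 V

X_L = ωL = 8640 Ω
X_C = 1/(ωC) = 3970 Ω
Net reactance X = X_L − X_C = 4670 Ω
Z = j4670 Ω
|Z| = √(0² + 4670²) = 4670 Ω
I = V/|Z| = 257 μA
V_L = I·|Z_L| = 0.000257 × 8640 = 2.22 V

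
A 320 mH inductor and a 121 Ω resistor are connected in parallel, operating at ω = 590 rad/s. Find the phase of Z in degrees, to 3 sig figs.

32.7°

X_L = ωL = 189 Ω
Parallel: admittances add. Y = 1/R + 1/(jωL)
Y = (0.00826 − j0.00530) S
|Y| = 0.00982 S → |Z| = 1/|Y| = 102 Ω, ∠Z = −∠Y = 32.7°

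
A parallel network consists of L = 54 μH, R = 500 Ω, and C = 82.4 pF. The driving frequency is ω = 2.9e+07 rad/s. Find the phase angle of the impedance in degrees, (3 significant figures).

X_L = ωL = 1570 Ω
X_C = 1/(ωC) = 418 Ω
Parallel: admittances add. Y = 1/R + 1/(jωL) + jωC
Y = (0.00200 + j0.00175) S
|Y| = 0.00266 S → |Z| = 1/|Y| = 376 Ω, ∠Z = −∠Y = -41.2°

-41.2°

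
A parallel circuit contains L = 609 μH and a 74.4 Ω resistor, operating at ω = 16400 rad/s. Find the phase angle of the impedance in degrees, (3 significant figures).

X_L = ωL = 9.99 Ω
Parallel: admittances add. Y = 1/R + 1/(jωL)
Y = (0.0134 − j0.100) S
|Y| = 0.101 S → |Z| = 1/|Y| = 9.90 Ω, ∠Z = −∠Y = 82.4°

82.4°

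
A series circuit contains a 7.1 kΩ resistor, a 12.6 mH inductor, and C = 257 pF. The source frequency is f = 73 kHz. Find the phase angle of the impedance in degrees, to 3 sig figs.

ω = 2πf = 458700 rad/s
X_L = ωL = 5780 Ω
X_C = 1/(ωC) = 8480 Ω
Net reactance X = X_L − X_C = -2700 Ω
Z = 7100 − j2700 Ω
|Z| = √(7100² + 2700²) = 7600 Ω
∠Z = arctan(-2700/7100) = -20.8°

-20.8°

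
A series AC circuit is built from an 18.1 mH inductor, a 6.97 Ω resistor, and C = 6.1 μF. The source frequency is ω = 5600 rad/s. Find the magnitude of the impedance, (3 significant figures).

X_L = ωL = 101 Ω
X_C = 1/(ωC) = 29.3 Ω
Net reactance X = X_L − X_C = 72.1 Ω
Z = 6.97 + j72.1 Ω
|Z| = √(6.97² + 72.1²) = 72.4 Ω

72.4 Ω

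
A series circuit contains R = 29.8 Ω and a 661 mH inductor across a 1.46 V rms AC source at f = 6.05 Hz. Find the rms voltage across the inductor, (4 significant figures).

0.9411 V

ω = 2πf = 38.01 rad/s
X_L = ωL = 25.13 Ω
Z = 29.80 + j25.13 Ω
|Z| = √(29.80² + 25.13²) = 38.98 Ω
I = V/|Z| = 37.46 mA
V_L = I·|Z_L| = 0.03746 × 25.13 = 0.9411 V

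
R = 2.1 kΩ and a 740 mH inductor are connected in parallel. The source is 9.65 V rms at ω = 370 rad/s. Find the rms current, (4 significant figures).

X_L = ωL = 273.8 Ω
Parallel: admittances add. Y = 1/R + 1/(jωL)
Y = (0.0004762 − j0.003652) S
|Y| = 0.003683 S → |Z| = 1/|Y| = 271.5 Ω, ∠Z = −∠Y = 82.57°
I = V/|Z| = 9.65/271.5 = 35.54 mA

35.54 mA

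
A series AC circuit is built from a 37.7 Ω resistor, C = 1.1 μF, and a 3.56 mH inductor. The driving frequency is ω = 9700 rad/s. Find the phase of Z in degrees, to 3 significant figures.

-57.5°

X_L = ωL = 34.5 Ω
X_C = 1/(ωC) = 93.7 Ω
Net reactance X = X_L − X_C = -59.2 Ω
Z = 37.7 − j59.2 Ω
|Z| = √(37.7² + 59.2²) = 70.2 Ω
∠Z = arctan(-59.2/37.7) = -57.5°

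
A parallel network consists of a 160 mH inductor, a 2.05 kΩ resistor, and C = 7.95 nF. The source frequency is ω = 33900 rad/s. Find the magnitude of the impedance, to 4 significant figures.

2019 Ω

X_L = ωL = 5424 Ω
X_C = 1/(ωC) = 3711 Ω
Parallel: admittances add. Y = 1/R + 1/(jωL) + jωC
Y = (0.0004878 + j8.514e-05) S
|Y| = 0.0004952 S → |Z| = 1/|Y| = 2019 Ω, ∠Z = −∠Y = -9.900°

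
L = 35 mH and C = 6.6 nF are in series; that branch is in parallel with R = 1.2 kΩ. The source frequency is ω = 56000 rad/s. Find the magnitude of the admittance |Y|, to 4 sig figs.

1.579 mS

X_L = ωL = 1960 Ω
X_C = 1/(ωC) = 2706 Ω
Branch 1: Z₁ = R = 1200 Ω
Branch 2 (series LC): Z₂ = j(X_L − X_C) = −j745.6 Ω
Parallel: Z = Z₁Z₂/(Z₁+Z₂), |Z| = 633.3 Ω, ∠Z = -58.14°
|Y| = 1/|Z| = 1.579 mS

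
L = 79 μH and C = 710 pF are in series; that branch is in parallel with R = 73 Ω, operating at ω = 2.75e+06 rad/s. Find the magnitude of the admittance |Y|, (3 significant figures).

X_L = ωL = 217 Ω
X_C = 1/(ωC) = 512 Ω
Branch 1: Z₁ = R = 73.0 Ω
Branch 2 (series LC): Z₂ = j(X_L − X_C) = −j295 Ω
Parallel: Z = Z₁Z₂/(Z₁+Z₂), |Z| = 70.9 Ω, ∠Z = -13.9°
|Y| = 1/|Z| = 14.1 mS

14.1 mS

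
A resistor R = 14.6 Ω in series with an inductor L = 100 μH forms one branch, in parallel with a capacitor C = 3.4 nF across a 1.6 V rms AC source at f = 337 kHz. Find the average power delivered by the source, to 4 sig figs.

829.7 μW

ω = 2πf = 2.117e+06 rad/s
X_L = ωL = 211.7 Ω
X_C = 1/(ωC) = 138.9 Ω
Branch 1 (R+jX_L): Z₁ = 14.60 + j211.7 Ω, |Z₁| = 212.2 Ω
Branch 2 (−jX_C): Z₂ = −j138.9 Ω
Parallel: Z = Z₁Z₂/(Z₁+Z₂), |Z| = 396.8 Ω, ∠Z = -82.61°
I = V/|Z| = 4.032 mA
P = VI cos φ = 1.6 × 0.004032 × cos(-82.61°) = 829.7 μW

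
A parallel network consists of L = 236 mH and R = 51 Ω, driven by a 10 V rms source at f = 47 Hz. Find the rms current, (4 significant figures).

ω = 2πf = 295.3 rad/s
X_L = ωL = 69.69 Ω
Parallel: admittances add. Y = 1/R + 1/(jωL)
Y = (0.01961 − j0.01435) S
|Y| = 0.02430 S → |Z| = 1/|Y| = 41.16 Ω, ∠Z = −∠Y = 36.20°
I = V/|Z| = 10/41.16 = 243.0 mA

243.0 mA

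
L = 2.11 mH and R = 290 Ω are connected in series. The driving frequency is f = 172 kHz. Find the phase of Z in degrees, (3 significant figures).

82.8°

ω = 2πf = 1.081e+06 rad/s
X_L = ωL = 2280 Ω
Z = 290 + j2280 Ω
|Z| = √(290² + 2280²) = 2300 Ω
∠Z = arctan(2280/290) = 82.8°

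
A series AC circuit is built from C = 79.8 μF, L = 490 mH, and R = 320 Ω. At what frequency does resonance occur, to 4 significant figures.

25.45 Hz

ω₀ = 1/√(LC) = 1/√(0.49 × 7.98e-05) = 159.9 rad/s
f₀ = ω₀/(2π) = 25.45 Hz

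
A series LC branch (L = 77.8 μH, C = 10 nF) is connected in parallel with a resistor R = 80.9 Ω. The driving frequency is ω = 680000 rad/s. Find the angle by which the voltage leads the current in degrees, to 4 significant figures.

-40.67°

X_L = ωL = 52.90 Ω
X_C = 1/(ωC) = 147.1 Ω
Branch 1: Z₁ = R = 80.90 Ω
Branch 2 (series LC): Z₂ = j(X_L − X_C) = −j94.15 Ω
Parallel: Z = Z₁Z₂/(Z₁+Z₂), |Z| = 61.36 Ω, ∠Z = -40.67°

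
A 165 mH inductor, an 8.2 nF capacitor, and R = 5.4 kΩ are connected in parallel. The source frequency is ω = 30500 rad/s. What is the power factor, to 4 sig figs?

X_L = ωL = 5032 Ω
X_C = 1/(ωC) = 3998 Ω
Parallel: admittances add. Y = 1/R + 1/(jωL) + jωC
Y = (0.0001852 + j5.139e-05) S
|Y| = 0.0001922 S → |Z| = 1/|Y| = 5203 Ω, ∠Z = −∠Y = -15.51°
cos φ = cos(-15.51°) = 0.9636

0.9636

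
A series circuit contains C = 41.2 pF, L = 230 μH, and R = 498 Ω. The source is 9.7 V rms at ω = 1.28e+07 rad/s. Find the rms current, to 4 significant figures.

X_L = ωL = 2944 Ω
X_C = 1/(ωC) = 1896 Ω
Net reactance X = X_L − X_C = 1048 Ω
Z = 498.0 + j1048 Ω
|Z| = √(498.0² + 1048²) = 1160 Ω
I = V/|Z| = 9.7/1160 = 8.361 mA

8.361 mA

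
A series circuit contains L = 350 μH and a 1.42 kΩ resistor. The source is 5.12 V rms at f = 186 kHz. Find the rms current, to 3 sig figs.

ω = 2πf = 1.169e+06 rad/s
X_L = ωL = 409 Ω
Z = 1420 + j409 Ω
|Z| = √(1420² + 409²) = 1480 Ω
I = V/|Z| = 5.12/1480 = 3.46 mA

3.46 mA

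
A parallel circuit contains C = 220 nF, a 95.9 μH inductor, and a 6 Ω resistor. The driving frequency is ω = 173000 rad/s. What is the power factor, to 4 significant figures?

0.9912

X_L = ωL = 16.59 Ω
X_C = 1/(ωC) = 26.27 Ω
Parallel: admittances add. Y = 1/R + 1/(jωL) + jωC
Y = (0.1667 − j0.02221) S
|Y| = 0.1681 S → |Z| = 1/|Y| = 5.947 Ω, ∠Z = −∠Y = 7.592°
cos φ = cos(7.592°) = 0.9912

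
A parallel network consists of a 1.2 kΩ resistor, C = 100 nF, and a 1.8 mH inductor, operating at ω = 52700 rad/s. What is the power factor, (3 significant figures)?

0.156

X_L = ωL = 94.9 Ω
X_C = 1/(ωC) = 190 Ω
Parallel: admittances add. Y = 1/R + 1/(jωL) + jωC
Y = (0.000833 − j0.00527) S
|Y| = 0.00534 S → |Z| = 1/|Y| = 187 Ω, ∠Z = −∠Y = 81.0°
cos φ = cos(81.0°) = 0.156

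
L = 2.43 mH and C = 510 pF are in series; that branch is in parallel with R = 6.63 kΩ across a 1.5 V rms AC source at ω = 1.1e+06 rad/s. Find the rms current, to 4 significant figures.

X_L = ωL = 2673 Ω
X_C = 1/(ωC) = 1783 Ω
Branch 1: Z₁ = R = 6630 Ω
Branch 2 (series LC): Z₂ = j(X_L − X_C) = j890.5 Ω
Parallel: Z = Z₁Z₂/(Z₁+Z₂), |Z| = 882.5 Ω, ∠Z = 82.35°
I = V/|Z| = 1.5/882.5 = 1.700 mA

1.700 mA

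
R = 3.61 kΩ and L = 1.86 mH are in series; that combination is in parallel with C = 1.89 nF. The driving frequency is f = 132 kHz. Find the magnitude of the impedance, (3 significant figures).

ω = 2πf = 829400 rad/s
X_L = ωL = 1540 Ω
X_C = 1/(ωC) = 638 Ω
Branch 1 (R+jX_L): Z₁ = 3610 + j1540 Ω, |Z₁| = 3930 Ω
Branch 2 (−jX_C): Z₂ = −j638 Ω
Parallel: Z = Z₁Z₂/(Z₁+Z₂), |Z| = 673 Ω, ∠Z = -80.9°

673 Ω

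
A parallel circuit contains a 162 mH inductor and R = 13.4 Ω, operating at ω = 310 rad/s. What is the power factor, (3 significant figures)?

0.966

X_L = ωL = 50.2 Ω
Parallel: admittances add. Y = 1/R + 1/(jωL)
Y = (0.0746 − j0.0199) S
|Y| = 0.0772 S → |Z| = 1/|Y| = 12.9 Ω, ∠Z = −∠Y = 14.9°
cos φ = cos(14.9°) = 0.966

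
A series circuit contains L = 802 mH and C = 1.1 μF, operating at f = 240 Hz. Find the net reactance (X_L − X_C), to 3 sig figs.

ω = 2πf = 1508 rad/s
X_L = ωL = 1210 Ω
X_C = 1/(ωC) = 603 Ω
X = 1210 − 603 = 607 Ω

607 Ω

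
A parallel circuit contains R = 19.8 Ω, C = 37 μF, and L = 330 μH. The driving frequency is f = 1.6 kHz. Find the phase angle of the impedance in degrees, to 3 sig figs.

ω = 2πf = 10050 rad/s
X_L = ωL = 3.32 Ω
X_C = 1/(ωC) = 2.69 Ω
Parallel: admittances add. Y = 1/R + 1/(jωL) + jωC
Y = (0.0505 + j0.0705) S
|Y| = 0.0868 S → |Z| = 1/|Y| = 11.5 Ω, ∠Z = −∠Y = -54.4°

-54.4°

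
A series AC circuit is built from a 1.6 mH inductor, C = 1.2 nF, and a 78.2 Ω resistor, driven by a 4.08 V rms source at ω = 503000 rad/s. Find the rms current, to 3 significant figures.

4.77 mA

X_L = ωL = 805 Ω
X_C = 1/(ωC) = 1660 Ω
Net reactance X = X_L − X_C = -852 Ω
Z = 78.2 − j852 Ω
|Z| = √(78.2² + 852²) = 856 Ω
I = V/|Z| = 4.08/856 = 4.77 mA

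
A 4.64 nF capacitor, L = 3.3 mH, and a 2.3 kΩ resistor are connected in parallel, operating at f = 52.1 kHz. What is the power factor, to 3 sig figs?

0.591

ω = 2πf = 327400 rad/s
X_L = ωL = 1080 Ω
X_C = 1/(ωC) = 658 Ω
Parallel: admittances add. Y = 1/R + 1/(jωL) + jωC
Y = (0.000435 + j0.000593) S
|Y| = 0.000735 S → |Z| = 1/|Y| = 1360 Ω, ∠Z = −∠Y = -53.8°
cos φ = cos(-53.8°) = 0.591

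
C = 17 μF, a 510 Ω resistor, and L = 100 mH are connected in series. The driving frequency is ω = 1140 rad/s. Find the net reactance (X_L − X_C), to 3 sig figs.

X_L = ωL = 114 Ω
X_C = 1/(ωC) = 51.6 Ω
X = 114 − 51.6 = 62.4 Ω

62.4 Ω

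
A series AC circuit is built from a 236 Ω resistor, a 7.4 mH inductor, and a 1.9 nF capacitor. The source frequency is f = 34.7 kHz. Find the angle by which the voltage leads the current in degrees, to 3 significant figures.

-73.6°

ω = 2πf = 218000 rad/s
X_L = ωL = 1610 Ω
X_C = 1/(ωC) = 2410 Ω
Net reactance X = X_L − X_C = -801 Ω
Z = 236 − j801 Ω
|Z| = √(236² + 801²) = 835 Ω
∠Z = arctan(-801/236) = -73.6°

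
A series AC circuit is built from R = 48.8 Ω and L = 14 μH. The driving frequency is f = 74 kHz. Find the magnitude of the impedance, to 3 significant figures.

49.2 Ω

ω = 2πf = 465000 rad/s
X_L = ωL = 6.51 Ω
Z = 48.8 + j6.51 Ω
|Z| = √(48.8² + 6.51²) = 49.2 Ω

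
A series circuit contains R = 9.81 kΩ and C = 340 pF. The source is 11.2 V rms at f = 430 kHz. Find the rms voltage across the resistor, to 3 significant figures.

11.1 V

ω = 2πf = 2.702e+06 rad/s
X_C = 1/(ωC) = 1090 Ω
Z = 9810 − j1090 Ω
|Z| = √(9810² + 1090²) = 9870 Ω
I = V/|Z| = 1.13 mA
V_R = I·|Z_R| = 0.00113 × 9810 = 11.1 V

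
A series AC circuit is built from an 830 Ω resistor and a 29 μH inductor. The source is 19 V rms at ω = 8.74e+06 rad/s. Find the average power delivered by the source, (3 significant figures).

398 mW

X_L = ωL = 253 Ω
Z = 830 + j253 Ω
|Z| = √(830² + 253²) = 868 Ω
∠Z = arctan(253/830) = 17.0°
I = V/|Z| = 21.9 mA
P = VI cos φ = 19 × 0.0219 × cos(17.0°) = 398 mW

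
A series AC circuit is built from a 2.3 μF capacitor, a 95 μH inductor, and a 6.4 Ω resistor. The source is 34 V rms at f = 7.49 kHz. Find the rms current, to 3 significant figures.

4.26 A

ω = 2πf = 47060 rad/s
X_L = ωL = 4.47 Ω
X_C = 1/(ωC) = 9.24 Ω
Net reactance X = X_L − X_C = -4.77 Ω
Z = 6.40 − j4.77 Ω
|Z| = √(6.40² + 4.77²) = 7.98 Ω
I = V/|Z| = 34/7.98 = 4.26 A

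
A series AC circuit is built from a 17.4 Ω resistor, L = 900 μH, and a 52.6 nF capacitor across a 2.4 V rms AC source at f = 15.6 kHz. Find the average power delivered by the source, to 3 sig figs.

8.73 mW

ω = 2πf = 98020 rad/s
X_L = ωL = 88.2 Ω
X_C = 1/(ωC) = 194 Ω
Net reactance X = X_L − X_C = -106 Ω
Z = 17.4 − j106 Ω
|Z| = √(17.4² + 106²) = 107 Ω
∠Z = arctan(-106/17.4) = -80.7°
I = V/|Z| = 22.4 mA
P = VI cos φ = 2.4 × 0.0224 × cos(-80.7°) = 8.73 mW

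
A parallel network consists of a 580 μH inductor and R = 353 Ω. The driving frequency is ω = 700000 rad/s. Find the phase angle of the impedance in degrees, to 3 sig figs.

X_L = ωL = 406 Ω
Parallel: admittances add. Y = 1/R + 1/(jωL)
Y = (0.00283 − j0.00246) S
|Y| = 0.00375 S → |Z| = 1/|Y| = 266 Ω, ∠Z = −∠Y = 41.0°

41.0°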